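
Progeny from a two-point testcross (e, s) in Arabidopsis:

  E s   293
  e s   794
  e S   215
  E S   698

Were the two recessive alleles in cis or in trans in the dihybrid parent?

The two most frequent classes are E S (698) and e s (794); these are the parental (non-recombinant) types.
So the F1 carried E S on one chromosome and e s on the other — the recessive alleles are on the same chromosome (cis / coupling).

cis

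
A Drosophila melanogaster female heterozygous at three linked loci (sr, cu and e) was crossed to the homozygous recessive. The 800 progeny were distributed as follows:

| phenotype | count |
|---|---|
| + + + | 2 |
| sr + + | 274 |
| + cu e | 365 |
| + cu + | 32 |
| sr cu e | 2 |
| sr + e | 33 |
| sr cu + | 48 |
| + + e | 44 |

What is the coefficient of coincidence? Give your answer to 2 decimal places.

0.48

The two most frequent reciprocal classes, + cu e and sr + +, are the parental types, so the F1 was + cu e / sr + +.
The two rarest classes, sr cu e and + + +, are the double crossovers. Comparing them with the parentals, only the sr allele has switched, so sr is the middle locus and the order is cu – sr – e.
cu–sr: (92 + 4)/800 = 0.1200; sr–e: (65 + 4)/800 = 0.0862.
Expected DCO frequency = 0.1200 × 0.0862 ≈ 0.01034; observed = 4/800 ≈ 0.00500.
Coefficient of coincidence = 0.00500/0.01034 ≈ 0.48.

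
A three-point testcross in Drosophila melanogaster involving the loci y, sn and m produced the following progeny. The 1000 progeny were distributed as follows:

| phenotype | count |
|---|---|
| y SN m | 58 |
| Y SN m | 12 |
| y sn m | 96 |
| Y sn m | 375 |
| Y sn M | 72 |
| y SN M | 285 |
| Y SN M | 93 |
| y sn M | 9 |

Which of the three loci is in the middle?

The two most frequent reciprocal classes, y SN M and Y sn m, are the parental types, so the F1 was y SN M / Y sn m.
The two rarest classes, y sn M and Y SN m, are the double crossovers. Comparing them with the parentals, only the sn allele has switched, so sn is the middle locus and the order is y – sn – m.

sn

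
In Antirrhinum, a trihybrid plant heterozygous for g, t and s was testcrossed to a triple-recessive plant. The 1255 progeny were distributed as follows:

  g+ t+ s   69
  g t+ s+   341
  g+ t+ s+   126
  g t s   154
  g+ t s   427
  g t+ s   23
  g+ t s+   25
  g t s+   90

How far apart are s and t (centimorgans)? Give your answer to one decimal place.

The two most frequent reciprocal classes, g t+ s+ and g+ t s, are the parental types, so the F1 was g t+ s+ / g+ t s.
The two rarest classes, g t+ s and g+ t s+, are the double crossovers. Comparing them with the parentals, only the s allele has switched, so s is the middle locus and the order is g – s – t.
Crossovers in the s–t interval produce the single-crossover classes g t s+ and g+ t+ s (90 + 69 = 159) plus the double crossovers (48).
RF(s–t) = (159 + 48) / 1255 = 207/1255 = 0.1649 → 16.5 centimorgans.

16.5 centimorgans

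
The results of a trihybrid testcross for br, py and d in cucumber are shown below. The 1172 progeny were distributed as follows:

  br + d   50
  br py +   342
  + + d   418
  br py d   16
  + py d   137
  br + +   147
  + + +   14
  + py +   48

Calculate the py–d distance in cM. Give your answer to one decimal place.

The two most frequent reciprocal classes, br py + and + + d, are the parental types, so the F1 was br py + / + + d.
The two rarest classes, br py d and + + +, are the double crossovers. Comparing them with the parentals, only the d allele has switched, so d is the middle locus and the order is br – d – py.
Crossovers in the d–py interval produce the single-crossover classes br + + and + py d (147 + 137 = 284) plus the double crossovers (30).
RF(d–py) = (284 + 30) / 1172 = 314/1172 = 0.2679 → 26.8 cM.

26.8 cM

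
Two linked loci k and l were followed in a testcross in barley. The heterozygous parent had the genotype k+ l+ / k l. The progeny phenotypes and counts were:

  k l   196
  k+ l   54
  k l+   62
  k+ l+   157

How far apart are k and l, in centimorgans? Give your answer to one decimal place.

The recombinant classes are k+ l and k l+: 54 + 62 = 116.
Recombination frequency = 116/469 = 0.2473 ≈ 24.7%, i.e. 24.7 centimorgans.

24.7 centimorgans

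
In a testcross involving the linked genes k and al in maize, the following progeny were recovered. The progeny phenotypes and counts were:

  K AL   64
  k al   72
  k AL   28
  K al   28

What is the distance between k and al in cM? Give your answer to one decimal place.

29.2 cM

The two most frequent classes, K AL (64) and k al (72), are the parental types, so the F1 was K AL / k al.
The recombinant classes are K al and k AL: 28 + 28 = 56.
Recombination frequency = 56/192 = 0.2917 ≈ 29.2%, i.e. 29.2 cM.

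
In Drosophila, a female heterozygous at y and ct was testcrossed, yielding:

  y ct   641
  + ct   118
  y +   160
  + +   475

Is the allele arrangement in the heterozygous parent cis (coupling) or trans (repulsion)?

cis

The two most frequent classes are + + (475) and y ct (641); these are the parental (non-recombinant) types.
So the F1 carried + + on one chromosome and y ct on the other — the recessive alleles are on the same chromosome (cis / coupling).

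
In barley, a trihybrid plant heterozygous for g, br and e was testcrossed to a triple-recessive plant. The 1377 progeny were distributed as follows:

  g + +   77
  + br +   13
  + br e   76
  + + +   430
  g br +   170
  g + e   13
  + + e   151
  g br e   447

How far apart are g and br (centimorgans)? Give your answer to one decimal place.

The two most frequent reciprocal classes, + + + and g br e, are the parental types, so the F1 was + + + / g br e.
The two rarest classes, + br + and g + e, are the double crossovers. Comparing them with the parentals, only the br allele has switched, so br is the middle locus and the order is e – br – g.
Crossovers in the br–g interval produce the single-crossover classes g + + and + br e (77 + 76 = 153) plus the double crossovers (26).
RF(br–g) = (153 + 26) / 1377 = 179/1377 = 0.1300 → 13.0 centimorgans.

13.0 centimorgans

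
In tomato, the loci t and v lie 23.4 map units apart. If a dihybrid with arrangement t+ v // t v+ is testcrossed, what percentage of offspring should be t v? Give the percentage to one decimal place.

A map distance of 23.4 map units corresponds to a recombination frequency of 0.234.
The F1 is t+ v / t v+, so t v is a recombinant gamete class with expected frequency r/2 = 0.234/2 = 0.1170.
That is 0.1170 = 11.7% of the progeny.

11.7%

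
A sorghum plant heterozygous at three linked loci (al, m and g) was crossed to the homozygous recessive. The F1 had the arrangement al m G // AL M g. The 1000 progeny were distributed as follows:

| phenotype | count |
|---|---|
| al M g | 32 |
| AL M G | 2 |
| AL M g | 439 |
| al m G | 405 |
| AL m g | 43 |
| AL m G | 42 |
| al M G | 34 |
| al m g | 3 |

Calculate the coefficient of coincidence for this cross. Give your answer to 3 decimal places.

The two rarest classes, al m g and AL M G, are the double crossovers. Comparing them with the parentals, only the g allele has switched, so g is the middle locus and the order is m – g – al.
m–g: (77 + 5)/1000 = 0.0820; g–al: (74 + 5)/1000 = 0.0790.
Expected DCO frequency = 0.0820 × 0.0790 ≈ 0.00648; observed = 5/1000 ≈ 0.00500.
Coefficient of coincidence = 0.00500/0.00648 ≈ 0.772.

0.772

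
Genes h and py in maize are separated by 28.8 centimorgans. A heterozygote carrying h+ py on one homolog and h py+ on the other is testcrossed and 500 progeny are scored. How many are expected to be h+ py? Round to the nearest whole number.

A map distance of 28.8 centimorgans corresponds to a recombination frequency of 0.288.
The F1 is h+ py / h py+, so h+ py is a parental gamete class with expected frequency (1 − r)/2 = 0.712/2 = 0.3560.
Expected number = 0.3560 × 500 = 178.00 ≈ 178.

178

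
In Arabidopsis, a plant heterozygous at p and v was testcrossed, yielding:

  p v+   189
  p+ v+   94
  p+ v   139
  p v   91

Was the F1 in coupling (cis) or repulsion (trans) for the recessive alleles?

trans

The two most frequent classes are p+ v (139) and p v+ (189); these are the parental (non-recombinant) types.
So the F1 carried p+ v on one chromosome and p v+ on the other — the recessive alleles are on opposite chromosomes (trans / repulsion).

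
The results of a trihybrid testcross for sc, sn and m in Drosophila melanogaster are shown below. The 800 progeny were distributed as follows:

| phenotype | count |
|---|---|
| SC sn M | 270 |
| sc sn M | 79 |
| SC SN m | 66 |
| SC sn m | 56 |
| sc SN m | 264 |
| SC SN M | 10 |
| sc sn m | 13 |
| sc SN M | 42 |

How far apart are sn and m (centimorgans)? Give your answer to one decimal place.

15.1 centimorgans

The two most frequent reciprocal classes, SC sn M and sc SN m, are the parental types, so the F1 was SC sn M / sc SN m.
The two rarest classes, SC SN M and sc sn m, are the double crossovers. Comparing them with the parentals, only the sn allele has switched, so sn is the middle locus and the order is sc – sn – m.
Crossovers in the sn–m interval produce the single-crossover classes SC sn m and sc SN M (56 + 42 = 98) plus the double crossovers (23).
RF(sn–m) = (98 + 23) / 800 = 121/800 = 0.1512 → 15.1 centimorgans.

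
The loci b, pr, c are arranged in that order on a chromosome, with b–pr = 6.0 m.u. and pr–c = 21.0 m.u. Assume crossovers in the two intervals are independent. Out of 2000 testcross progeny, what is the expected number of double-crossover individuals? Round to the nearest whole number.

25

Map distances give recombination frequencies of 0.060 and 0.210 for the two intervals.
With no interference, expected double-crossover frequency = 0.060 × 0.210 = 0.01260.
Expected number = 0.01260 × 2000 = 25.20 ≈ 25.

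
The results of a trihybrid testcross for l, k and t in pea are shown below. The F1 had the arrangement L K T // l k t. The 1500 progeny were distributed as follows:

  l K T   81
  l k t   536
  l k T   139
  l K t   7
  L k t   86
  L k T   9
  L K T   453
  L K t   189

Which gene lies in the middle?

k

The two rarest classes, L k T and l K t, are the double crossovers. Comparing them with the parentals, only the k allele has switched, so k is the middle locus and the order is l – k – t.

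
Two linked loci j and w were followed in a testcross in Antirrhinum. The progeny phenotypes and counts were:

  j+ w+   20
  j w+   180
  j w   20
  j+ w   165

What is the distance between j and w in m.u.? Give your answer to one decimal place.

The two most frequent classes, j+ w (165) and j w+ (180), are the parental types, so the F1 was j+ w / j w+.
The recombinant classes are j+ w+ and j w: 20 + 20 = 40.
Recombination frequency = 40/385 = 0.1039 ≈ 10.4%, i.e. 10.4 m.u.

10.4 m.u.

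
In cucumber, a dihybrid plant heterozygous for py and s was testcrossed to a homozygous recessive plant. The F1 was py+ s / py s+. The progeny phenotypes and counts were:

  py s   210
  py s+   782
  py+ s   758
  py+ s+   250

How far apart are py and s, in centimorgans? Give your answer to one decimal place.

23.0 centimorgans

The recombinant classes are py+ s+ and py s: 250 + 210 = 460.
Recombination frequency = 460/2000 = 0.2300 ≈ 23.0%, i.e. 23.0 centimorgans.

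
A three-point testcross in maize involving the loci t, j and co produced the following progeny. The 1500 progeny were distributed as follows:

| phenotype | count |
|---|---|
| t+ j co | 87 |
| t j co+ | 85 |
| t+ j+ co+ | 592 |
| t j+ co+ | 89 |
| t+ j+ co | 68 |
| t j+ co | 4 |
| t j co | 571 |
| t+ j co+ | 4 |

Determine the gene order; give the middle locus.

The two most frequent reciprocal classes, t j co and t+ j+ co+, are the parental types, so the F1 was t j co / t+ j+ co+.
The two rarest classes, t j+ co and t+ j co+, are the double crossovers. Comparing them with the parentals, only the j allele has switched, so j is the middle locus and the order is t – j – co.

j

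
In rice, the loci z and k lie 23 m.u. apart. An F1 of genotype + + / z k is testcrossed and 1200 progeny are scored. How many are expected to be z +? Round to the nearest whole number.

138

A map distance of 23 m.u. corresponds to a recombination frequency of 0.230.
The F1 is + + / z k, so z + is a recombinant gamete class with expected frequency r/2 = 0.230/2 = 0.1150.
Expected number = 0.1150 × 1200 = 138.00 ≈ 138.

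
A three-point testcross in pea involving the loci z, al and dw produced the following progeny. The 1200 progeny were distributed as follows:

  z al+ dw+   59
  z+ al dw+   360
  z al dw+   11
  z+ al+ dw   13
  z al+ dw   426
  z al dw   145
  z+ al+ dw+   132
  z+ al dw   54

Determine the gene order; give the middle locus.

z

The two most frequent reciprocal classes, z al+ dw and z+ al dw+, are the parental types, so the F1 was z al+ dw / z+ al dw+.
The two rarest classes, z+ al+ dw and z al dw+, are the double crossovers. Comparing them with the parentals, only the z allele has switched, so z is the middle locus and the order is al – z – dw.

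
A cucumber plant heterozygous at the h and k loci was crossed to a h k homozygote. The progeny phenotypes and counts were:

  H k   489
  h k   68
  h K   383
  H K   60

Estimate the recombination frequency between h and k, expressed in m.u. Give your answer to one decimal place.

The two most frequent classes, H k (489) and h K (383), are the parental types, so the F1 was H k / h K.
The recombinant classes are H K and h k: 60 + 68 = 128.
Recombination frequency = 128/1000 = 0.1280 ≈ 12.8%, i.e. 12.8 m.u.

12.8 m.u.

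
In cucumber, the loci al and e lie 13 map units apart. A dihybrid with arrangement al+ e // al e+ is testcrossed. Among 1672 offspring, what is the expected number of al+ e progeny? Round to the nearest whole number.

727

A map distance of 13 map units corresponds to a recombination frequency of 0.130.
The F1 is al+ e / al e+, so al+ e is a parental gamete class with expected frequency (1 − r)/2 = 0.870/2 = 0.4350.
Expected number = 0.4350 × 1672 = 727.32 ≈ 727.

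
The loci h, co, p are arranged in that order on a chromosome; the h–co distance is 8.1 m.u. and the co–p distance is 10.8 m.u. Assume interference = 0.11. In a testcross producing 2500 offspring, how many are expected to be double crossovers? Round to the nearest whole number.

Map distances give recombination frequencies of 0.081 and 0.108 for the two intervals.
With interference 0.11 (so coincidence = 0.89), expected double-crossover frequency = 0.081 × 0.108 × 0.89 = 0.00779.
Expected number = 0.00779 × 2500 = 19.46 ≈ 19.

19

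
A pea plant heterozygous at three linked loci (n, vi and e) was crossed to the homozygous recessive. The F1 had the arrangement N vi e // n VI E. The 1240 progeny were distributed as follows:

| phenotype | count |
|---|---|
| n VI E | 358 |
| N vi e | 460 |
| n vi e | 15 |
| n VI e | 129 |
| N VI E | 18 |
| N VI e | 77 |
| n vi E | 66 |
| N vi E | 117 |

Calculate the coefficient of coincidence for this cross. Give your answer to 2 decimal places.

The two rarest classes, n vi e and N VI E, are the double crossovers. Comparing them with the parentals, only the n allele has switched, so n is the middle locus and the order is vi – n – e.
vi–n: (143 + 33)/1240 = 0.1419; n–e: (246 + 33)/1240 = 0.2250.
Expected DCO frequency = 0.1419 × 0.2250 ≈ 0.03193; observed = 33/1240 ≈ 0.02661.
Coefficient of coincidence = 0.02661/0.03193 ≈ 0.83.

0.83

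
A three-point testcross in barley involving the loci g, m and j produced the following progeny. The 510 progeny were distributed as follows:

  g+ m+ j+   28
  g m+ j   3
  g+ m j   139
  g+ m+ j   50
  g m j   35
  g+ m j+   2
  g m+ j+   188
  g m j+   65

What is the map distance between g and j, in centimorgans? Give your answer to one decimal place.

13.3 centimorgans

The two most frequent reciprocal classes, g+ m j and g m+ j+, are the parental types, so the F1 was g+ m j / g m+ j+.
The two rarest classes, g+ m j+ and g m+ j, are the double crossovers. Comparing them with the parentals, only the j allele has switched, so j is the middle locus and the order is m – j – g.
Crossovers in the j–g interval produce the single-crossover classes g m j and g+ m+ j+ (35 + 28 = 63) plus the double crossovers (5).
RF(j–g) = (63 + 5) / 510 = 68/510 = 0.1333 → 13.3 centimorgans.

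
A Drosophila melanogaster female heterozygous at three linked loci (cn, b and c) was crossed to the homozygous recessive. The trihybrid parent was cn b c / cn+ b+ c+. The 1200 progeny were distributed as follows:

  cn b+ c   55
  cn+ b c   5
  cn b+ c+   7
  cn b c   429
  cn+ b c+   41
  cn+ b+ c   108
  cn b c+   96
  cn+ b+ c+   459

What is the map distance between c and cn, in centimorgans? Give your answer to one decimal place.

18.0 centimorgans

The two rarest classes, cn+ b c and cn b+ c+, are the double crossovers. Comparing them with the parentals, only the cn allele has switched, so cn is the middle locus and the order is b – cn – c.
Crossovers in the cn–c interval produce the single-crossover classes cn b c+ and cn+ b+ c (96 + 108 = 204) plus the double crossovers (12).
RF(cn–c) = (204 + 12) / 1200 = 216/1200 = 0.1800 → 18.0 centimorgans.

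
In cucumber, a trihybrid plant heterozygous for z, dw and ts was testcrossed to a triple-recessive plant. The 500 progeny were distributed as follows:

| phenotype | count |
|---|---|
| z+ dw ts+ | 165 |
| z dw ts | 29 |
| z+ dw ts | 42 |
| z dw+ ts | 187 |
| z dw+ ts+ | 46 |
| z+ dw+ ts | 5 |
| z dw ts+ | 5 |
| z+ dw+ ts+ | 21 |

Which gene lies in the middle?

The two most frequent reciprocal classes, z dw+ ts and z+ dw ts+, are the parental types, so the F1 was z dw+ ts / z+ dw ts+.
The two rarest classes, z+ dw+ ts and z dw ts+, are the double crossovers. Comparing them with the parentals, only the z allele has switched, so z is the middle locus and the order is dw – z – ts.

z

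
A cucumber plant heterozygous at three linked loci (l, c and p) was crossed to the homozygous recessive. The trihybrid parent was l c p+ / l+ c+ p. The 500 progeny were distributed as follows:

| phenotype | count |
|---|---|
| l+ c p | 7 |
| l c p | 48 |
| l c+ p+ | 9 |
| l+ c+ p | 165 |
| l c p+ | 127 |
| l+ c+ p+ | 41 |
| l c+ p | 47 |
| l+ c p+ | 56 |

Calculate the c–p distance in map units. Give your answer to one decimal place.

21.0 map units

The two rarest classes, l c+ p+ and l+ c p, are the double crossovers. Comparing them with the parentals, only the c allele has switched, so c is the middle locus and the order is p – c – l.
Crossovers in the p–c interval produce the single-crossover classes l c p and l+ c+ p+ (48 + 41 = 89) plus the double crossovers (16).
RF(p–c) = (89 + 16) / 500 = 105/500 = 0.2100 → 21.0 map units.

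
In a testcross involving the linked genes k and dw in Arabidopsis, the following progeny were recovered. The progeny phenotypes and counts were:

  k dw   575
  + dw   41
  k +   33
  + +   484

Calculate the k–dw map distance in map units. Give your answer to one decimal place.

6.5 map units

The two most frequent classes, + + (484) and k dw (575), are the parental types, so the F1 was + + / k dw.
The recombinant classes are + dw and k +: 41 + 33 = 74.
Recombination frequency = 74/1133 = 0.0653 ≈ 6.5%, i.e. 6.5 map units.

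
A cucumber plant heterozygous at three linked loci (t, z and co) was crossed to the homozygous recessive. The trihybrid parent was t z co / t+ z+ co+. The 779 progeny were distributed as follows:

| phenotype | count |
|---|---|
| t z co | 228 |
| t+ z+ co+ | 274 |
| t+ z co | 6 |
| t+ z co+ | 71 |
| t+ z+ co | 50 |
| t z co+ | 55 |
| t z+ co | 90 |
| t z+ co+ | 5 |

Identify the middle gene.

t

The two rarest classes, t+ z co and t z+ co+, are the double crossovers. Comparing them with the parentals, only the t allele has switched, so t is the middle locus and the order is z – t – co.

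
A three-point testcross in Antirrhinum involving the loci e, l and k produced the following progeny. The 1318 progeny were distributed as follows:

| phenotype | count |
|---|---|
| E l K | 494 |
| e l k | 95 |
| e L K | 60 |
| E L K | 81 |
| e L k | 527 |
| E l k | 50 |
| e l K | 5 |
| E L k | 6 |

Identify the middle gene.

e

The two most frequent reciprocal classes, E l K and e L k, are the parental types, so the F1 was E l K / e L k.
The two rarest classes, e l K and E L k, are the double crossovers. Comparing them with the parentals, only the e allele has switched, so e is the middle locus and the order is k – e – l.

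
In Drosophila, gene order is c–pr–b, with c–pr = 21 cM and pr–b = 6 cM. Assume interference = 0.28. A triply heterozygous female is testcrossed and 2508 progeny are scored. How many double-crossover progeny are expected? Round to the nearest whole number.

23

Map distances give recombination frequencies of 0.210 and 0.060 for the two intervals.
With interference 0.28 (so coincidence = 0.72), expected double-crossover frequency = 0.210 × 0.060 × 0.72 = 0.00907.
Expected number = 0.00907 × 2508 = 22.75 ≈ 23.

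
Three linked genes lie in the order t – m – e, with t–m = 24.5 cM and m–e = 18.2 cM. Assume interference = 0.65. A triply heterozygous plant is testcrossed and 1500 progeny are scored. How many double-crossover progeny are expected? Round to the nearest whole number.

Map distances give recombination frequencies of 0.245 and 0.182 for the two intervals.
With interference 0.65 (so coincidence = 0.35), expected double-crossover frequency = 0.245 × 0.182 × 0.35 = 0.01561.
Expected number = 0.01561 × 1500 = 23.41 ≈ 23.

23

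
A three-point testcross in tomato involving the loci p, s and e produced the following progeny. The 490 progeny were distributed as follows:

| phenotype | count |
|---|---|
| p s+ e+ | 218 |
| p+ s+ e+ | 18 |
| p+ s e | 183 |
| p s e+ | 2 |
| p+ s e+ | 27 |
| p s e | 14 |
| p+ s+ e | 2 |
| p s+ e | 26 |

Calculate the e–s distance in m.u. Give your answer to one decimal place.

11.6 m.u.

The two most frequent reciprocal classes, p+ s e and p s+ e+, are the parental types, so the F1 was p+ s e / p s+ e+.
The two rarest classes, p+ s+ e and p s e+, are the double crossovers. Comparing them with the parentals, only the s allele has switched, so s is the middle locus and the order is p – s – e.
Crossovers in the s–e interval produce the single-crossover classes p+ s e+ and p s+ e (27 + 26 = 53) plus the double crossovers (4).
RF(s–e) = (53 + 4) / 490 = 57/490 = 0.1163 → 11.6 m.u.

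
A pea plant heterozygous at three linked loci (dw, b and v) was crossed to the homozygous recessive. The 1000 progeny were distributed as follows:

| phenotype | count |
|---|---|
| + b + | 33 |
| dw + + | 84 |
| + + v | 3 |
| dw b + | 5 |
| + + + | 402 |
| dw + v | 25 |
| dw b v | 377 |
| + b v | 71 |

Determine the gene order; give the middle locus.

The two most frequent reciprocal classes, + + + and dw b v, are the parental types, so the F1 was + + + / dw b v.
The two rarest classes, + + v and dw b +, are the double crossovers. Comparing them with the parentals, only the v allele has switched, so v is the middle locus and the order is dw – v – b.

v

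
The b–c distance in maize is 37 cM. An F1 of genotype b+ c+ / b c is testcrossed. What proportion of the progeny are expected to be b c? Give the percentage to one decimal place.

A map distance of 37 cM corresponds to a recombination frequency of 0.370.
The F1 is b+ c+ / b c, so b c is a parental gamete class with expected frequency (1 − r)/2 = 0.630/2 = 0.3150.
That is 0.3150 = 31.5% of the progeny.

31.5%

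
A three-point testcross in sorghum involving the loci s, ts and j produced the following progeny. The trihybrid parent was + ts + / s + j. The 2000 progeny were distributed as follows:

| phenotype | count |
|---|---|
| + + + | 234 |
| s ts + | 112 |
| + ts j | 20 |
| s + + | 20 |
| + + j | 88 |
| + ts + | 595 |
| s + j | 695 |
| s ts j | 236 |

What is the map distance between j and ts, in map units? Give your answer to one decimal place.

The two rarest classes, + ts j and s + +, are the double crossovers. Comparing them with the parentals, only the j allele has switched, so j is the middle locus and the order is s – j – ts.
Crossovers in the j–ts interval produce the single-crossover classes + + + and s ts j (234 + 236 = 470) plus the double crossovers (40).
RF(j–ts) = (470 + 40) / 2000 = 510/2000 = 0.2550 → 25.5 map units.

25.5 map units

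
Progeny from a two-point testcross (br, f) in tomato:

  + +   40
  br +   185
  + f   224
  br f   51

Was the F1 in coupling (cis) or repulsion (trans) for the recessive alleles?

trans

The two most frequent classes are + f (224) and br + (185); these are the parental (non-recombinant) types.
So the F1 carried + f on one chromosome and br + on the other — the recessive alleles are on opposite chromosomes (trans / repulsion).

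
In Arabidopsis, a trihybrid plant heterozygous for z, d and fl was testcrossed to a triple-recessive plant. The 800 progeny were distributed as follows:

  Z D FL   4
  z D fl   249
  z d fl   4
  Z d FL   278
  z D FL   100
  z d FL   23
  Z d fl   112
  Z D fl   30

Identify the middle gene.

The two most frequent reciprocal classes, Z d FL and z D fl, are the parental types, so the F1 was Z d FL / z D fl.
The two rarest classes, Z D FL and z d fl, are the double crossovers. Comparing them with the parentals, only the d allele has switched, so d is the middle locus and the order is fl – d – z.

d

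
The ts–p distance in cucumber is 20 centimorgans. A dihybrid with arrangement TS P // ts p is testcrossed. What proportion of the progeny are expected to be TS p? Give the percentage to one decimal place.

A map distance of 20 centimorgans corresponds to a recombination frequency of 0.200.
The F1 is TS P / ts p, so TS p is a recombinant gamete class with expected frequency r/2 = 0.200/2 = 0.1000.
That is 0.1000 = 10.0% of the progeny.

10.0%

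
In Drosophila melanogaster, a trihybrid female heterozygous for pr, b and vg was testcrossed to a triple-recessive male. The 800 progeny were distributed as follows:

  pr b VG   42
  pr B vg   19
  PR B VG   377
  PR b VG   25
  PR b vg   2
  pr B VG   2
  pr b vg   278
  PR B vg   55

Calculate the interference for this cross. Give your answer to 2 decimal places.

0.34

The two most frequent reciprocal classes, PR B VG and pr b vg, are the parental types, so the F1 was PR B VG / pr b vg.
The two rarest classes, pr B VG and PR b vg, are the double crossovers. Comparing them with the parentals, only the pr allele has switched, so pr is the middle locus and the order is vg – pr – b.
vg–pr: (97 + 4)/800 = 0.1263; pr–b: (44 + 4)/800 = 0.0600.
Expected DCO frequency = 0.1263 × 0.0600 ≈ 0.00758; observed = 4/800 ≈ 0.00500.
Coefficient of coincidence = 0.00500/0.00758 ≈ 0.66; interference = 1 − 0.66 = 0.34.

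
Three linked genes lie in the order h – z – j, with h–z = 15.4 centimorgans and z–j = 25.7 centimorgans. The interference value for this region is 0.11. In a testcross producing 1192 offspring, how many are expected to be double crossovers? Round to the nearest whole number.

Map distances give recombination frequencies of 0.154 and 0.257 for the two intervals.
With interference 0.11 (so coincidence = 0.89), expected double-crossover frequency = 0.154 × 0.257 × 0.89 = 0.03522.
Expected number = 0.03522 × 1192 = 41.99 ≈ 42.

42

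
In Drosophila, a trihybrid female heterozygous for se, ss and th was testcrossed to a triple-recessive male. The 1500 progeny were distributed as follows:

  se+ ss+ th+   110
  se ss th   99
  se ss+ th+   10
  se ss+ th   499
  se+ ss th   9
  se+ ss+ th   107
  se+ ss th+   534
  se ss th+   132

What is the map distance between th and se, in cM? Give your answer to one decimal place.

17.2 cM

The two most frequent reciprocal classes, se+ ss th+ and se ss+ th, are the parental types, so the F1 was se+ ss th+ / se ss+ th.
The two rarest classes, se+ ss th and se ss+ th+, are the double crossovers. Comparing them with the parentals, only the th allele has switched, so th is the middle locus and the order is ss – th – se.
Crossovers in the th–se interval produce the single-crossover classes se ss th+ and se+ ss+ th (132 + 107 = 239) plus the double crossovers (19).
RF(th–se) = (239 + 19) / 1500 = 258/1500 = 0.1720 → 17.2 cM.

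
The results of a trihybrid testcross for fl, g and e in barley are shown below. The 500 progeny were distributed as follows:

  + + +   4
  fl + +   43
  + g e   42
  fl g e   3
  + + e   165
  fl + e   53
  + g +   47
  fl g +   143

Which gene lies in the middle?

The two most frequent reciprocal classes, fl g + and + + e, are the parental types, so the F1 was fl g + / + + e.
The two rarest classes, fl g e and + + +, are the double crossovers. Comparing them with the parentals, only the e allele has switched, so e is the middle locus and the order is g – e – fl.

e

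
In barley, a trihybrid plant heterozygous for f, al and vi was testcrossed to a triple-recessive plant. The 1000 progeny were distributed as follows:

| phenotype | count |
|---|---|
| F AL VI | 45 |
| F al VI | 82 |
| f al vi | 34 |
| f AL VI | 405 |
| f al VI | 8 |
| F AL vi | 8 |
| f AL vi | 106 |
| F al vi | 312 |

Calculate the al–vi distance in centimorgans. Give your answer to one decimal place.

20.4 centimorgans

The two most frequent reciprocal classes, F al vi and f AL VI, are the parental types, so the F1 was F al vi / f AL VI.
The two rarest classes, F AL vi and f al VI, are the double crossovers. Comparing them with the parentals, only the al allele has switched, so al is the middle locus and the order is vi – al – f.
Crossovers in the vi–al interval produce the single-crossover classes F al VI and f AL vi (82 + 106 = 188) plus the double crossovers (16).
RF(vi–al) = (188 + 16) / 1000 = 204/1000 = 0.2040 → 20.4 centimorgans.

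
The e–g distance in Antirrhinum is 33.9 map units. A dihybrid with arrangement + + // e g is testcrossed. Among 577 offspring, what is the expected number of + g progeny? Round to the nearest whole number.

98

A map distance of 33.9 map units corresponds to a recombination frequency of 0.339.
The F1 is + + / e g, so + g is a recombinant gamete class with expected frequency r/2 = 0.339/2 = 0.1695.
Expected number = 0.1695 × 577 = 97.80 ≈ 98.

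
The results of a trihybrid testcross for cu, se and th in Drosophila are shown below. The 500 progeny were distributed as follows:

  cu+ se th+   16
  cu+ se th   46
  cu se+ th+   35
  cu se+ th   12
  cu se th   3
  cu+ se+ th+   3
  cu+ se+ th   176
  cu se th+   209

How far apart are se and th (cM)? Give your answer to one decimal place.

17.4 cM

The two most frequent reciprocal classes, cu se th+ and cu+ se+ th, are the parental types, so the F1 was cu se th+ / cu+ se+ th.
The two rarest classes, cu se th and cu+ se+ th+, are the double crossovers. Comparing them with the parentals, only the th allele has switched, so th is the middle locus and the order is se – th – cu.
Crossovers in the se–th interval produce the single-crossover classes cu se+ th+ and cu+ se th (35 + 46 = 81) plus the double crossovers (6).
RF(se–th) = (81 + 6) / 500 = 87/500 = 0.1740 → 17.4 cM.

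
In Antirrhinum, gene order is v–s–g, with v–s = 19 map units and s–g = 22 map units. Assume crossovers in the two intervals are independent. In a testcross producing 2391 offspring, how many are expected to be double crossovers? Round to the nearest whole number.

100

Map distances give recombination frequencies of 0.190 and 0.220 for the two intervals.
With no interference, expected double-crossover frequency = 0.190 × 0.220 = 0.04180.
Expected number = 0.04180 × 2391 = 99.94 ≈ 100.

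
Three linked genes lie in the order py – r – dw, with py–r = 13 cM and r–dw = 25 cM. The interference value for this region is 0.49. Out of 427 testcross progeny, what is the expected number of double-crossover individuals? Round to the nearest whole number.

Map distances give recombination frequencies of 0.130 and 0.250 for the two intervals.
With interference 0.49 (so coincidence = 0.51), expected double-crossover frequency = 0.130 × 0.250 × 0.51 = 0.01657.
Expected number = 0.01657 × 427 = 7.08 ≈ 7.

7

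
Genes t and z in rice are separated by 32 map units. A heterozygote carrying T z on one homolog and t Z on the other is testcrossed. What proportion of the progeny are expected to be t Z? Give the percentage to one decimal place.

A map distance of 32 map units corresponds to a recombination frequency of 0.320.
The F1 is T z / t Z, so t Z is a parental gamete class with expected frequency (1 − r)/2 = 0.680/2 = 0.3400.
That is 0.3400 = 34.0% of the progeny.

34.0%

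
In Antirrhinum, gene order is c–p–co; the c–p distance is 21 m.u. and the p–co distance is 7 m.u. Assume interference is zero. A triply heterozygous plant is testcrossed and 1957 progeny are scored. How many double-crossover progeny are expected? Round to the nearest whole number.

Map distances give recombination frequencies of 0.210 and 0.070 for the two intervals.
With no interference, expected double-crossover frequency = 0.210 × 0.070 = 0.01470.
Expected number = 0.01470 × 1957 = 28.77 ≈ 29.

29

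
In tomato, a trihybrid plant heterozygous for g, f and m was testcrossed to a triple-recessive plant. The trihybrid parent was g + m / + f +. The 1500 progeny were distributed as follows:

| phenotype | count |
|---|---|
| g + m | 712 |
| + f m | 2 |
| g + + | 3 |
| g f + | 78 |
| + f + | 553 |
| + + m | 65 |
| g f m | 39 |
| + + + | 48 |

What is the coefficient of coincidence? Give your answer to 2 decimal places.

0.55

The two rarest classes, g + + and + f m, are the double crossovers. Comparing them with the parentals, only the m allele has switched, so m is the middle locus and the order is f – m – g.
f–m: (87 + 5)/1500 = 0.0613; m–g: (143 + 5)/1500 = 0.0987.
Expected DCO frequency = 0.0613 × 0.0987 ≈ 0.00605; observed = 5/1500 ≈ 0.00333.
Coefficient of coincidence = 0.00333/0.00605 ≈ 0.55.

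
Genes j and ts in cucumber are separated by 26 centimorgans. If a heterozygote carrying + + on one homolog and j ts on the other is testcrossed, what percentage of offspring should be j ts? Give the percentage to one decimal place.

37.0%

A map distance of 26 centimorgans corresponds to a recombination frequency of 0.260.
The F1 is + + / j ts, so j ts is a parental gamete class with expected frequency (1 − r)/2 = 0.740/2 = 0.3700.
That is 0.3700 = 37.0% of the progeny.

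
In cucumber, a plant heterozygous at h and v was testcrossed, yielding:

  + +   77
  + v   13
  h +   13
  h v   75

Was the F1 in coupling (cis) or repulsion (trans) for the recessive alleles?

The two most frequent classes are + + (77) and h v (75); these are the parental (non-recombinant) types.
So the F1 carried + + on one chromosome and h v on the other — the recessive alleles are on the same chromosome (cis / coupling).

cis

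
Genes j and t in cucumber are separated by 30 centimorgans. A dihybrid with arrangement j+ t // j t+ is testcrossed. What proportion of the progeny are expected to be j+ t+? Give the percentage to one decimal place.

A map distance of 30 centimorgans corresponds to a recombination frequency of 0.300.
The F1 is j+ t / j t+, so j+ t+ is a recombinant gamete class with expected frequency r/2 = 0.300/2 = 0.1500.
That is 0.1500 = 15.0% of the progeny.

15.0%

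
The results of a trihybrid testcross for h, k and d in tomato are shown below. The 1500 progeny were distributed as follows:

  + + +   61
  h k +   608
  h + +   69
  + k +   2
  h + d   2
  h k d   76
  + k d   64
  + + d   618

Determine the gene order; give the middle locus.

h

The two most frequent reciprocal classes, h k + and + + d, are the parental types, so the F1 was h k + / + + d.
The two rarest classes, + k + and h + d, are the double crossovers. Comparing them with the parentals, only the h allele has switched, so h is the middle locus and the order is k – h – d.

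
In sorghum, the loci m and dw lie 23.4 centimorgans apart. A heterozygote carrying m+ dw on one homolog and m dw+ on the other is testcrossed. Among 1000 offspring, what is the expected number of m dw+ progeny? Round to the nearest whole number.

383

A map distance of 23.4 centimorgans corresponds to a recombination frequency of 0.234.
The F1 is m+ dw / m dw+, so m dw+ is a parental gamete class with expected frequency (1 − r)/2 = 0.766/2 = 0.3830.
Expected number = 0.3830 × 1000 = 383.00 ≈ 383.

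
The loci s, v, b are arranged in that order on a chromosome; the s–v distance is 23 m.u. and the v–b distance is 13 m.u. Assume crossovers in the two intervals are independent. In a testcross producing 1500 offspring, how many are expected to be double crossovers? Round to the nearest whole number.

Map distances give recombination frequencies of 0.230 and 0.130 for the two intervals.
With no interference, expected double-crossover frequency = 0.230 × 0.130 = 0.02990.
Expected number = 0.02990 × 1500 = 44.85 ≈ 45.

45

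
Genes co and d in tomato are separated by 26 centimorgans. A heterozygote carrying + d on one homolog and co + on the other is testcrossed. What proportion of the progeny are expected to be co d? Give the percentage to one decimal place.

13.0%

A map distance of 26 centimorgans corresponds to a recombination frequency of 0.260.
The F1 is + d / co +, so co d is a recombinant gamete class with expected frequency r/2 = 0.260/2 = 0.1300.
That is 0.1300 = 13.0% of the progeny.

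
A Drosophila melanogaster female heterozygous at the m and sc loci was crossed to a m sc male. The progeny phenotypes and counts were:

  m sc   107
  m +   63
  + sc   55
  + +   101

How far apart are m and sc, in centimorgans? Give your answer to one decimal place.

36.2 centimorgans

The two most frequent classes, + + (101) and m sc (107), are the parental types, so the F1 was + + / m sc.
The recombinant classes are + sc and m +: 55 + 63 = 118.
Recombination frequency = 118/326 = 0.3620 ≈ 36.2%, i.e. 36.2 centimorgans.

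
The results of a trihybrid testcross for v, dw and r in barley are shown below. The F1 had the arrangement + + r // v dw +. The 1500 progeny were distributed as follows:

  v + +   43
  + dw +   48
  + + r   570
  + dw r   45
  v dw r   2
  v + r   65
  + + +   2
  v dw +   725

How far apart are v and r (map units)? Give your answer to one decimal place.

The two rarest classes, + + + and v dw r, are the double crossovers. Comparing them with the parentals, only the r allele has switched, so r is the middle locus and the order is v – r – dw.
Crossovers in the v–r interval produce the single-crossover classes v + r and + dw + (65 + 48 = 113) plus the double crossovers (4).
RF(v–r) = (113 + 4) / 1500 = 117/1500 = 0.0780 → 7.8 map units.

7.8 map units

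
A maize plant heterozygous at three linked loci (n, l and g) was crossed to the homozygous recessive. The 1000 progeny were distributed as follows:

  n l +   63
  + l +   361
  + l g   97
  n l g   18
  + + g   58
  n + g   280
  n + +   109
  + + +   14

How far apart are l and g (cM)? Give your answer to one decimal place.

The two most frequent reciprocal classes, + l + and n + g, are the parental types, so the F1 was + l + / n + g.
The two rarest classes, + + + and n l g, are the double crossovers. Comparing them with the parentals, only the l allele has switched, so l is the middle locus and the order is n – l – g.
Crossovers in the l–g interval produce the single-crossover classes + l g and n + + (97 + 109 = 206) plus the double crossovers (32).
RF(l–g) = (206 + 32) / 1000 = 238/1000 = 0.2380 → 23.8 cM.

23.8 cM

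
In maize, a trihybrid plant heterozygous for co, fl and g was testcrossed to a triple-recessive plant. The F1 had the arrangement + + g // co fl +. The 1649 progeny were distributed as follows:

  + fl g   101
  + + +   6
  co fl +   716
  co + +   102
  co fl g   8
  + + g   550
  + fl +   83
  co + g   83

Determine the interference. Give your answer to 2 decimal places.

The two rarest classes, + + + and co fl g, are the double crossovers. Comparing them with the parentals, only the g allele has switched, so g is the middle locus and the order is co – g – fl.
co–g: (166 + 14)/1649 = 0.1092; g–fl: (203 + 14)/1649 = 0.1316.
Expected DCO frequency = 0.1092 × 0.1316 ≈ 0.01437; observed = 14/1649 ≈ 0.00849.
Coefficient of coincidence = 0.00849/0.01437 ≈ 0.59; interference = 1 − 0.59 = 0.41.

0.41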